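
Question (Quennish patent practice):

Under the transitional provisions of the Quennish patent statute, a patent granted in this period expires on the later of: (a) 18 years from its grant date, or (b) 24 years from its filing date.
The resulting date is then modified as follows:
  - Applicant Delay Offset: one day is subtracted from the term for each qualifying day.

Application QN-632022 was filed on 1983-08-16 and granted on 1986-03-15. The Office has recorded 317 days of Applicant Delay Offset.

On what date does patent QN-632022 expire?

(a) grant + 18 years → 15 March 2004.
(b) filing + 24 years → 16 August 2007.
Later of the two: 16 August 2007.
Applicant Delay Offset: −317 days → 3 October 2006.

2006-10-03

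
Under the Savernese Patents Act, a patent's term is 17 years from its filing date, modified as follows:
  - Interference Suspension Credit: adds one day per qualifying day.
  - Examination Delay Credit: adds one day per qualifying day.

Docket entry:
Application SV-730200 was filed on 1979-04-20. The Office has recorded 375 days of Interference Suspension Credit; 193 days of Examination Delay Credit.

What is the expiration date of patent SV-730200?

November 9, 1997

Base term: filing date + 17 years → 20 April 1996.
Interference Suspension Credit: +375 days → 30 April 1997.
Examination Delay Credit: +193 days → 9 November 1997.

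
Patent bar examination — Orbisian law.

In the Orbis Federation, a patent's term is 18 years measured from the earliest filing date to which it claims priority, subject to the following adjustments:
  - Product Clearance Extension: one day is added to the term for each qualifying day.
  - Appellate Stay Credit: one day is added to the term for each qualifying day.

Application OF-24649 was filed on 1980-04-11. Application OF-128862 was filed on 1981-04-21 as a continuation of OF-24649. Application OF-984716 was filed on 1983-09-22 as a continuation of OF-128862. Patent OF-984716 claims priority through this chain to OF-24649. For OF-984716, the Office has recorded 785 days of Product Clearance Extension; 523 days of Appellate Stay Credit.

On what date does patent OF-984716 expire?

2001-11-09

Earliest priority filing: 11 April 1980.
Base term: 11 April 1980 + 18 years → 11 April 1998.
Product Clearance Extension: +785 days → 4 June 2000.
Appellate Stay Credit: +523 days → 9 November 2001.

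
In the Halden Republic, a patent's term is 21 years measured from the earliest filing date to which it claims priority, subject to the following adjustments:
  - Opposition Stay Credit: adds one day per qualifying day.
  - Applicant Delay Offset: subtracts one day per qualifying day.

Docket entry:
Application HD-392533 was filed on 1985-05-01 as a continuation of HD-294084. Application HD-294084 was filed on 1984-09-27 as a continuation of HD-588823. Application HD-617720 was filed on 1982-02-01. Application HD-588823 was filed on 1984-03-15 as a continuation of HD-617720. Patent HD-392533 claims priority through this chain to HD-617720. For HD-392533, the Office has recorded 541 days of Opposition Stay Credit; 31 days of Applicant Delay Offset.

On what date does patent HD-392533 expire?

June 25, 2004

Earliest priority filing: 1 February 1982.
Base term: 1 February 1982 + 21 years → 1 February 2003.
Opposition Stay Credit: +541 days → 26 July 2004.
Applicant Delay Offset: −31 days → 25 June 2004.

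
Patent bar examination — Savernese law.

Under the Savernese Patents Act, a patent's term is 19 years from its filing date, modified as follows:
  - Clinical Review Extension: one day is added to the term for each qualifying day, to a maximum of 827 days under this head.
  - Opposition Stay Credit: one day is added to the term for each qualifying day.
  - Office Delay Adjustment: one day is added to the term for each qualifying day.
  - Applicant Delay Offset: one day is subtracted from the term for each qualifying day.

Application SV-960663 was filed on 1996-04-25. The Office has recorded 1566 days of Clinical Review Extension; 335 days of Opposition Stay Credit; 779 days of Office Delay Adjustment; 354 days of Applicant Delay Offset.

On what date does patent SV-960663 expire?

Base term: filing date + 19 years → 25 April 2015.
Clinical Review Extension: 1566 days claimed exceeds the 827-day cap, so +827 days → 30 July 2017.
Opposition Stay Credit: +335 days → 30 June 2018.
Office Delay Adjustment: +779 days → 17 August 2020.
Applicant Delay Offset: −354 days → 29 August 2019.

August 29, 2019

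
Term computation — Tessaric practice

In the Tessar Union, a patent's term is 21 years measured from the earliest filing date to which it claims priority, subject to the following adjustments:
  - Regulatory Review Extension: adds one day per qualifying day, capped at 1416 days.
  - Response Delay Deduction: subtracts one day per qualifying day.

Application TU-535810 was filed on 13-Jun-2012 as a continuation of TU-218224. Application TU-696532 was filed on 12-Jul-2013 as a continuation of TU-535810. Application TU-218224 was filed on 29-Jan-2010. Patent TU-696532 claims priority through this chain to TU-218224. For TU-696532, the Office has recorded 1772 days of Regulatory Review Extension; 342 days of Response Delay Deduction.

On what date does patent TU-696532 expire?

Earliest priority filing: 29 January 2010.
Base term: 29 January 2010 + 21 years → 29 January 2031.
Regulatory Review Extension: 1772 days claimed exceeds the 1416-day cap, so +1416 days → 15 December 2034.
Response Delay Deduction: −342 days → 7 January 2034.

2034-01-07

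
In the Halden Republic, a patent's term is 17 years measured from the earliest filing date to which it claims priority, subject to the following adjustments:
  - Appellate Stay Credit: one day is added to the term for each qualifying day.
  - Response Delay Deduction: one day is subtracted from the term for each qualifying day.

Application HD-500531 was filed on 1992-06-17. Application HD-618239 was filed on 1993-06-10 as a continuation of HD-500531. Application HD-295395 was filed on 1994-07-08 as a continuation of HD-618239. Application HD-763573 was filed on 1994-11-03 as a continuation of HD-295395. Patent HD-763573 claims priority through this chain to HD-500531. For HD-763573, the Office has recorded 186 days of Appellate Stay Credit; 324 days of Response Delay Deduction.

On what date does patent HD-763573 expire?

Earliest priority filing: 17 June 1992.
Base term: 17 June 1992 + 17 years → 17 June 2009.
Appellate Stay Credit: +186 days → 20 December 2009.
Response Delay Deduction: −324 days → 30 January 2009.

January 30, 2009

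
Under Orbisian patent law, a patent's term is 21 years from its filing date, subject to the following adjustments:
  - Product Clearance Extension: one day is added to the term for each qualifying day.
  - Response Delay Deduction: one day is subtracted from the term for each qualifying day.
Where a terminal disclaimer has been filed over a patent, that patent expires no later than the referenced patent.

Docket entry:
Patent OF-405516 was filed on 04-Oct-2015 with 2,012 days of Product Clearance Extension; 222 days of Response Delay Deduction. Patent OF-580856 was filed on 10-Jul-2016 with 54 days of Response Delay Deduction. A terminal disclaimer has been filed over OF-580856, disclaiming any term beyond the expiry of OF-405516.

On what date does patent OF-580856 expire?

2037-05-17

Natural term of OF-580856:
  Base: filing + 21 years → 10 July 2037.
  Response Delay Deduction: −54 days → 17 May 2037.
Expiry of referenced patent OF-405516:
  Base: filing + 21 years → 4 October 2036.
  Product Clearance Extension: +2012 days → 8 April 2042.
  Response Delay Deduction: −222 days → 29 August 2041.
Terminal disclaimer: OF-580856 expires on the earlier of 17 May 2037 and 29 August 2041.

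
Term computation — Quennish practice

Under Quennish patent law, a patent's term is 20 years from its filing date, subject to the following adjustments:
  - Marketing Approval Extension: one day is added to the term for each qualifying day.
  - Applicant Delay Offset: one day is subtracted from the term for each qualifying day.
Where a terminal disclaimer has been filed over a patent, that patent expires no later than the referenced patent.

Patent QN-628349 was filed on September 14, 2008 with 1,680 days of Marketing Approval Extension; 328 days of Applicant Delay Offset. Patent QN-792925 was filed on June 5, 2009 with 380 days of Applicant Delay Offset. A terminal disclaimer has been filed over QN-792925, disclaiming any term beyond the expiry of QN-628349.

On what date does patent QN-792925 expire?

Natural term of QN-792925:
  Base: filing + 20 years → 5 June 2029.
  Applicant Delay Offset: −380 days → 21 May 2028.
Expiry of referenced patent QN-628349:
  Base: filing + 20 years → 14 September 2028.
  Marketing Approval Extension: +1680 days → 21 April 2033.
  Applicant Delay Offset: −328 days → 28 May 2032.
Terminal disclaimer: QN-792925 expires on the earlier of 21 May 2028 and 28 May 2032.

2028-05-21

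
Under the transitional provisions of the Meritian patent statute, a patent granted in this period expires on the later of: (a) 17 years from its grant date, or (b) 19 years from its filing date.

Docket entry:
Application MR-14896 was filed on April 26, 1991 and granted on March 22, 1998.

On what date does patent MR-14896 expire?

(a) grant + 17 years → 22 March 2015.
(b) filing + 19 years → 26 April 2010.
Later of the two: 22 March 2015.

2015-03-22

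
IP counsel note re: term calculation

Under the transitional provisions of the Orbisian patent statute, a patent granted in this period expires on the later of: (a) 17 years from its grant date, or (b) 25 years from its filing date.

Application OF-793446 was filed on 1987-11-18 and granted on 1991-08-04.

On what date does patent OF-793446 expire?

2012-11-18

(a) grant + 17 years → 4 August 2008.
(b) filing + 25 years → 18 November 2012.
Later of the two: 18 November 2012.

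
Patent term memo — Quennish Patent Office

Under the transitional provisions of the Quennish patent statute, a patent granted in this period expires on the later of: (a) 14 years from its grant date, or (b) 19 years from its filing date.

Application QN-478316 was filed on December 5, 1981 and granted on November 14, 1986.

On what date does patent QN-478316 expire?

2000-12-05

(a) grant + 14 years → 14 November 2000.
(b) filing + 19 years → 5 December 2000.
Later of the two: 5 December 2000.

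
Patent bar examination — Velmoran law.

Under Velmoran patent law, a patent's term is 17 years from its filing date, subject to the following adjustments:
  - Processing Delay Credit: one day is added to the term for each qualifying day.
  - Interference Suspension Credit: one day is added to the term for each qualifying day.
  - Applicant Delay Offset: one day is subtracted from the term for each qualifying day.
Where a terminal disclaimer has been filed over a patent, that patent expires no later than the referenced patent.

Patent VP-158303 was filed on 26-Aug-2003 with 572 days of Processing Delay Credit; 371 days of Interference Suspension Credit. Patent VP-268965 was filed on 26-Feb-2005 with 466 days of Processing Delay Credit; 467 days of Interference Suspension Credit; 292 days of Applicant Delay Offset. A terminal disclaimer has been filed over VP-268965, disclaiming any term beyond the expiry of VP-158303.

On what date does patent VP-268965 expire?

Natural term of VP-268965:
  Base: filing + 17 years → 26 February 2022.
  Processing Delay Credit: +466 days → 7 June 2023.
  Interference Suspension Credit: +467 days → 16 September 2024.
  Applicant Delay Offset: −292 days → 29 November 2023.
Expiry of referenced patent VP-158303:
  Base: filing + 17 years → 26 August 2020.
  Processing Delay Credit: +572 days → 21 March 2022.
  Interference Suspension Credit: +371 days → 27 March 2023.
Terminal disclaimer: VP-268965 expires on the earlier of 29 November 2023 and 27 March 2023.

March 27, 2023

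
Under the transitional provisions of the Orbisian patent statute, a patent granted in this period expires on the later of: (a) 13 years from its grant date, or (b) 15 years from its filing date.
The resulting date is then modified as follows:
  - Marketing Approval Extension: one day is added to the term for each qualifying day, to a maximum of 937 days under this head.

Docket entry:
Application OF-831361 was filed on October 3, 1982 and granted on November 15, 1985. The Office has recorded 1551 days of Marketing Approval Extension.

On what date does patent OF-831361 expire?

(a) grant + 13 years → 15 November 1998.
(b) filing + 15 years → 3 October 1997.
Later of the two: 15 November 1998.
Marketing Approval Extension: 1551 days claimed exceeds the 937-day cap, so +937 days → 9 June 2001.

June 9, 2001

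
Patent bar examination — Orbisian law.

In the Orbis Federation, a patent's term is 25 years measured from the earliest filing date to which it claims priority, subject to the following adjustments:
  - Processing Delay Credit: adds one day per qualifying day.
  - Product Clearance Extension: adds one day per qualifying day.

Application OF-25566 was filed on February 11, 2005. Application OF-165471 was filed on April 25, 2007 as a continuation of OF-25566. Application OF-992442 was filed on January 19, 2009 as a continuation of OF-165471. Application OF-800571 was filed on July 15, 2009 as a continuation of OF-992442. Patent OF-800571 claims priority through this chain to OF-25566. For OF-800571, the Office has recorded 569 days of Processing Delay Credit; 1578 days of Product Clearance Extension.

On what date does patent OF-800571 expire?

Earliest priority filing: 11 February 2005.
Base term: 11 February 2005 + 25 years → 11 February 2030.
Processing Delay Credit: +569 days → 3 September 2031.
Product Clearance Extension: +1578 days → 29 December 2035.

December 29, 2035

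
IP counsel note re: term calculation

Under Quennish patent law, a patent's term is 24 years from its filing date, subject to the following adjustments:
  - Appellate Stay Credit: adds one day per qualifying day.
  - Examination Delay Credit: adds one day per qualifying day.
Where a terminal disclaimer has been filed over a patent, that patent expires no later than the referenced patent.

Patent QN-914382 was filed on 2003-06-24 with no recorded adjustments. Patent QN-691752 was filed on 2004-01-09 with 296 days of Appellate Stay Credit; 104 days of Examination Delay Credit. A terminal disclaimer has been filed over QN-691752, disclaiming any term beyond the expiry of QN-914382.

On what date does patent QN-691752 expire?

June 24, 2027

Natural term of QN-691752:
  Base: filing + 24 years → 9 January 2028.
  Appellate Stay Credit: +296 days → 31 October 2028.
  Examination Delay Credit: +104 days → 12 February 2029.
Expiry of referenced patent QN-914382:
  Base: filing + 24 years → 24 June 2027.
Terminal disclaimer: QN-691752 expires on the earlier of 12 February 2029 and 24 June 2027.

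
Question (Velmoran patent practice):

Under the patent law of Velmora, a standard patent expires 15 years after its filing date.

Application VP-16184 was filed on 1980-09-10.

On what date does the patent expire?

1995-09-10

Filing date + 15 years → 10 September 1995.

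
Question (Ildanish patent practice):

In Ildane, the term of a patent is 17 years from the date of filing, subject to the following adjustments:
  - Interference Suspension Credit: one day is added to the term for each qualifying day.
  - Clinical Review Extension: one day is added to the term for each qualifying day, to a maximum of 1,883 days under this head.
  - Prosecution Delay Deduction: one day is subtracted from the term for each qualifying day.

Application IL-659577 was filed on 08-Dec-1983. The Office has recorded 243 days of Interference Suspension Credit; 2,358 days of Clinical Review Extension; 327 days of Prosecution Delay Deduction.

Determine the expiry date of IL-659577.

November 11, 2005

Base term: filing date + 17 years → 8 December 2000.
Interference Suspension Credit: +243 days → 8 August 2001.
Clinical Review Extension: 2358 days claimed exceeds the 1883-day cap, so +1883 days → 4 October 2006.
Prosecution Delay Deduction: −327 days → 11 November 2005.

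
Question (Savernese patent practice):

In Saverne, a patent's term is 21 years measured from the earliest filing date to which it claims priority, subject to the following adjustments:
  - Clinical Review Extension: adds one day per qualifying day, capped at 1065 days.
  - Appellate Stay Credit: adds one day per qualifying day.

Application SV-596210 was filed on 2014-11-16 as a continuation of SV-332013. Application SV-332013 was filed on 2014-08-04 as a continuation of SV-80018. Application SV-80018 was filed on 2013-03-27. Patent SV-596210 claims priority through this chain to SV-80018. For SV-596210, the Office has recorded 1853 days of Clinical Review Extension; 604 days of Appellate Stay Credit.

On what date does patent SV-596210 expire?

2038-10-21

Earliest priority filing: 27 March 2013.
Base term: 27 March 2013 + 21 years → 27 March 2034.
Clinical Review Extension: 1853 days claimed exceeds the 1065-day cap, so +1065 days → 24 February 2037.
Appellate Stay Credit: +604 days → 21 October 2038.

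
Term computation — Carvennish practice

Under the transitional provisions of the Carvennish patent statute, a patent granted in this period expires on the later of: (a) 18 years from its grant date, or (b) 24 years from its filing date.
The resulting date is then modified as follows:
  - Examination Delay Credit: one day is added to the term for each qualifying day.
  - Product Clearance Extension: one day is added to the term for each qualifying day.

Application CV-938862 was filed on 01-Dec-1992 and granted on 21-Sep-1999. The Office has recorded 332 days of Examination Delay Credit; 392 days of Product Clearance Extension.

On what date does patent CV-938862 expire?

2019-09-15

(a) grant + 18 years → 21 September 2017.
(b) filing + 24 years → 1 December 2016.
Later of the two: 21 September 2017.
Examination Delay Credit: +332 days → 19 August 2018.
Product Clearance Extension: +392 days → 15 September 2019.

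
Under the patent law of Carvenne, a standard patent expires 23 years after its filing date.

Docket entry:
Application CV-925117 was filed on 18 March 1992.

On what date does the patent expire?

Filing date + 23 years → 18 March 2015.

2015-03-18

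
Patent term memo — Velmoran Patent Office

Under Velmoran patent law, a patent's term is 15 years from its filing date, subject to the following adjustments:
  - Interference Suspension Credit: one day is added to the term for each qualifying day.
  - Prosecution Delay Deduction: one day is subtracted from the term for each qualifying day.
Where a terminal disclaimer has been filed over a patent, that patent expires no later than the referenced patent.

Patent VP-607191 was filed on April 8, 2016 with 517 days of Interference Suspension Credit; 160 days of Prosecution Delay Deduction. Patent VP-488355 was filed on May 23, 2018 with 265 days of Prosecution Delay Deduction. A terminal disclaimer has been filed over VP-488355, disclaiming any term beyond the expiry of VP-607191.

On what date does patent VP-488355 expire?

Natural term of VP-488355:
  Base: filing + 15 years → 23 May 2033.
  Prosecution Delay Deduction: −265 days → 31 August 2032.
Expiry of referenced patent VP-607191:
  Base: filing + 15 years → 8 April 2031.
  Interference Suspension Credit: +517 days → 6 September 2032.
  Prosecution Delay Deduction: −160 days → 30 March 2032.
Terminal disclaimer: VP-488355 expires on the earlier of 31 August 2032 and 30 March 2032.

March 30, 2032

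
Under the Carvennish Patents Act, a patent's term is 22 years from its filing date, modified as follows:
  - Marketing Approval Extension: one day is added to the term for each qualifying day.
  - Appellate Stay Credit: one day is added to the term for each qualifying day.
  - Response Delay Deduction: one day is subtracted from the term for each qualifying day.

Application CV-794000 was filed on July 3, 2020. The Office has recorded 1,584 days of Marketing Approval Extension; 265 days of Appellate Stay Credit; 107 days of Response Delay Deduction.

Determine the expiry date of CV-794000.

2047-04-10

Base term: filing date + 22 years → 3 July 2042.
Marketing Approval Extension: +1584 days → 3 November 2046.
Appellate Stay Credit: +265 days → 26 July 2047.
Response Delay Deduction: −107 days → 10 April 2047.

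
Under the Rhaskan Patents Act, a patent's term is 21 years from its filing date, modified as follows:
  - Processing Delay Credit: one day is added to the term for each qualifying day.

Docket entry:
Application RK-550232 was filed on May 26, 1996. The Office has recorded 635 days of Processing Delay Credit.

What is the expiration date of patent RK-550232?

Base term: filing date + 21 years → 26 May 2017.
Processing Delay Credit: +635 days → 20 February 2019.

February 20, 2019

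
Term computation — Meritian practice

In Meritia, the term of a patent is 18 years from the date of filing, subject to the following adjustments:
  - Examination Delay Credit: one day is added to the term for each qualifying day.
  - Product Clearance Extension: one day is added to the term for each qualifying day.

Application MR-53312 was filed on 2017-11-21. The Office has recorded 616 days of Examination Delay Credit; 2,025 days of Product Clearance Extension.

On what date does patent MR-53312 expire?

2043-02-13

Base term: filing date + 18 years → 21 November 2035.
Examination Delay Credit: +616 days → 29 July 2037.
Product Clearance Extension: +2025 days → 13 February 2043.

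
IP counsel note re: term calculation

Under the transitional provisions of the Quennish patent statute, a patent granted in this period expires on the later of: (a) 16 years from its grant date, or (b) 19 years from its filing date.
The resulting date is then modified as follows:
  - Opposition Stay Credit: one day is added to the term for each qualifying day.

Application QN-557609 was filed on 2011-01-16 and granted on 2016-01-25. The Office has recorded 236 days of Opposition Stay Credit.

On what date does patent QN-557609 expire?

2032-09-17

(a) grant + 16 years → 25 January 2032.
(b) filing + 19 years → 16 January 2030.
Later of the two: 25 January 2032.
Opposition Stay Credit: +236 days → 17 September 2032.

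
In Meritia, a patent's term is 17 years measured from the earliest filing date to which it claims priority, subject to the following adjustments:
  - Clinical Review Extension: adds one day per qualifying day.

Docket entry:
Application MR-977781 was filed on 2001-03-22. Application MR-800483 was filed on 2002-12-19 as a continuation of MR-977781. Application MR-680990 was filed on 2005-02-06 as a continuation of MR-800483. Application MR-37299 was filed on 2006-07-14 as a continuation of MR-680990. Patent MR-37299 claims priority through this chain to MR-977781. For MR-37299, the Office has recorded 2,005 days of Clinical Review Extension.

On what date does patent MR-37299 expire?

Earliest priority filing: 22 March 2001.
Base term: 22 March 2001 + 17 years → 22 March 2018.
Clinical Review Extension: +2005 days → 17 September 2023.

2023-09-17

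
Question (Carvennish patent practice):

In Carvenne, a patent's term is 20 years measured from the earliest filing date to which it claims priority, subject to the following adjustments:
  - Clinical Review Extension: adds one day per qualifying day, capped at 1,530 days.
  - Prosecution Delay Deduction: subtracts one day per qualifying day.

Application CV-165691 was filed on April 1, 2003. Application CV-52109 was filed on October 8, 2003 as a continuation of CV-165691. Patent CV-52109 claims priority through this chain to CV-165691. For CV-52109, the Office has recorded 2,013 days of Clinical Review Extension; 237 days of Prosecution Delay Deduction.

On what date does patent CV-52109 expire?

Earliest priority filing: 1 April 2003.
Base term: 1 April 2003 + 20 years → 1 April 2023.
Clinical Review Extension: 2013 days claimed exceeds the 1530-day cap, so +1530 days → 9 June 2027.
Prosecution Delay Deduction: −237 days → 15 October 2026.

2026-10-15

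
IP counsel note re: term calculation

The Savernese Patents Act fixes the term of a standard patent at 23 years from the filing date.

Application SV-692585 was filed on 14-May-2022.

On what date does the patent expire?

May 14, 2045

Filing date + 23 years → 14 May 2045.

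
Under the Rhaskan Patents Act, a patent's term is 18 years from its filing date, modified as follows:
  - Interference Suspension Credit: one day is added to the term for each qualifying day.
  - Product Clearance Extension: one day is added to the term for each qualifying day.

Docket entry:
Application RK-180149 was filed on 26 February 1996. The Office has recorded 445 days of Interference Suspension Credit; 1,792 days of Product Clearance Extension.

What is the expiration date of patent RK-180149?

2020-04-12

Base term: filing date + 18 years → 26 February 2014.
Interference Suspension Credit: +445 days → 17 May 2015.
Product Clearance Extension: +1792 days → 12 April 2020.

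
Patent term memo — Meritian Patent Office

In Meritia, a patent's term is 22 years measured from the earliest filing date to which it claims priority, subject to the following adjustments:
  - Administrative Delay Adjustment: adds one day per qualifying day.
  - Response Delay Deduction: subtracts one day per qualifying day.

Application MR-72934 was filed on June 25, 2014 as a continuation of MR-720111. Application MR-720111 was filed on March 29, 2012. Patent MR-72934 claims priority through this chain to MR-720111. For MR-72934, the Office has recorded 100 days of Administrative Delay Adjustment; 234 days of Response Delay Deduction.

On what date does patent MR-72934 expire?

November 15, 2033

Earliest priority filing: 29 March 2012.
Base term: 29 March 2012 + 22 years → 29 March 2034.
Administrative Delay Adjustment: +100 days → 7 July 2034.
Response Delay Deduction: −234 days → 15 November 2033.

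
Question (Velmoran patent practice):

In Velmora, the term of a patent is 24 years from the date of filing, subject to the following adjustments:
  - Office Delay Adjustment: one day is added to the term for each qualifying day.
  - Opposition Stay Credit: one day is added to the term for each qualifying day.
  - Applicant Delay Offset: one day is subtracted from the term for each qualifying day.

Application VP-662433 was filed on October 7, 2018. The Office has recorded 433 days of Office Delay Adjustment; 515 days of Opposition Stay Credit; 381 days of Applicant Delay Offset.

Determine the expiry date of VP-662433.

Base term: filing date + 24 years → 7 October 2042.
Office Delay Adjustment: +433 days → 14 December 2043.
Opposition Stay Credit: +515 days → 12 May 2045.
Applicant Delay Offset: −381 days → 26 April 2044.

2044-04-26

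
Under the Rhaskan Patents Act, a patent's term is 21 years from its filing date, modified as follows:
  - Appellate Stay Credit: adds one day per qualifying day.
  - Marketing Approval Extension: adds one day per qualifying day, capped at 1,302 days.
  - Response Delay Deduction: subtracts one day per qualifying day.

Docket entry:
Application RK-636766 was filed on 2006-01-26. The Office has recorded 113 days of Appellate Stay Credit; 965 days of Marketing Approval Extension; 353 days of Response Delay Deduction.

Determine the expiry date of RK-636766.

January 20, 2029

Base term: filing date + 21 years → 26 January 2027.
Appellate Stay Credit: +113 days → 19 May 2027.
Marketing Approval Extension: 965 days (within the 1302-day cap) → +965 days → 8 January 2030.
Response Delay Deduction: −353 days → 20 January 2029.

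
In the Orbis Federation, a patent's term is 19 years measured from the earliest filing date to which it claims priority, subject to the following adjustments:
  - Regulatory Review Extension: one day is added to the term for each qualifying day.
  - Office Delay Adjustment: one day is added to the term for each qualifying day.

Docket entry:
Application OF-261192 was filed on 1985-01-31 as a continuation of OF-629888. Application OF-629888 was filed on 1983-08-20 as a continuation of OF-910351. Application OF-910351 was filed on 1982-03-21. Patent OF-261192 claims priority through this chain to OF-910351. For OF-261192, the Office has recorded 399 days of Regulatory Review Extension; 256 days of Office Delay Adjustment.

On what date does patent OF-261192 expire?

Earliest priority filing: 21 March 1982.
Base term: 21 March 1982 + 19 years → 21 March 2001.
Regulatory Review Extension: +399 days → 24 April 2002.
Office Delay Adjustment: +256 days → 5 January 2003.

2003-01-05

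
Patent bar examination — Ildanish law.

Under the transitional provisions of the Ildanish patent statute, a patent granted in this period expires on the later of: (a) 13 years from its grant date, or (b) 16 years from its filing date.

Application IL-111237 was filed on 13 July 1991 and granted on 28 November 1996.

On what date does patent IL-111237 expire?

2009-11-28

(a) grant + 13 years → 28 November 2009.
(b) filing + 16 years → 13 July 2007.
Later of the two: 28 November 2009.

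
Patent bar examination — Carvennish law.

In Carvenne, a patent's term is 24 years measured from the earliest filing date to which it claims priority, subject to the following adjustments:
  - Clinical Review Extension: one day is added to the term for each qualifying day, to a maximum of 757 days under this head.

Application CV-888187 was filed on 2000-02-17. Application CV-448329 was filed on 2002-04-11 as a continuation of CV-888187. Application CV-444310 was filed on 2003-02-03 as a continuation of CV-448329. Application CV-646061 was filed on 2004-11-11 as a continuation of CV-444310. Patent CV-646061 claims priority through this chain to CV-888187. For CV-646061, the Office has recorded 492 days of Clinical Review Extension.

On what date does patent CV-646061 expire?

Earliest priority filing: 17 February 2000.
Base term: 17 February 2000 + 24 years → 17 February 2024.
Clinical Review Extension: 492 days (within the 757-day cap) → +492 days → 23 June 2025.

June 23, 2025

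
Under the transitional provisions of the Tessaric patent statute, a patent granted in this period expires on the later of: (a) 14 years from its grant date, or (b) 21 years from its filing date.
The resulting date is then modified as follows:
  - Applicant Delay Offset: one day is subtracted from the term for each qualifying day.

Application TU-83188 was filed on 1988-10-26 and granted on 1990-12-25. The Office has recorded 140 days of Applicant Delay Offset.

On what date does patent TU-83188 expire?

June 8, 2009

(a) grant + 14 years → 25 December 2004.
(b) filing + 21 years → 26 October 2009.
Later of the two: 26 October 2009.
Applicant Delay Offset: −140 days → 8 June 2009.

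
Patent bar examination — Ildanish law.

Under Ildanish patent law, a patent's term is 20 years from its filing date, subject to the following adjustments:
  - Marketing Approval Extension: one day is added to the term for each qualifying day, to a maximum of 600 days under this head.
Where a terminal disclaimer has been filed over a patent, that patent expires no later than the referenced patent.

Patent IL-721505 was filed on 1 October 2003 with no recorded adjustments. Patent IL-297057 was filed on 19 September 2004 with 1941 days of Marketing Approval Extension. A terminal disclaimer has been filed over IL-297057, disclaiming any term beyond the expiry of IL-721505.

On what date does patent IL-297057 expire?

October 1, 2023

Natural term of IL-297057:
  Base: filing + 20 years → 19 September 2024.
  Marketing Approval Extension: 1941 days claimed exceeds the 600-day cap, so +600 days → 12 May 2026.
Expiry of referenced patent IL-721505:
  Base: filing + 20 years → 1 October 2023.
Terminal disclaimer: IL-297057 expires on the earlier of 12 May 2026 and 1 October 2023.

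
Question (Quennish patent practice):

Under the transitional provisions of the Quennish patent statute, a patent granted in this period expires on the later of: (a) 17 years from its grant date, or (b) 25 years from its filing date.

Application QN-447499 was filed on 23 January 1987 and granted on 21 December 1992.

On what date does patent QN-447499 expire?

2012-01-23

(a) grant + 17 years → 21 December 2009.
(b) filing + 25 years → 23 January 2012.
Later of the two: 23 January 2012.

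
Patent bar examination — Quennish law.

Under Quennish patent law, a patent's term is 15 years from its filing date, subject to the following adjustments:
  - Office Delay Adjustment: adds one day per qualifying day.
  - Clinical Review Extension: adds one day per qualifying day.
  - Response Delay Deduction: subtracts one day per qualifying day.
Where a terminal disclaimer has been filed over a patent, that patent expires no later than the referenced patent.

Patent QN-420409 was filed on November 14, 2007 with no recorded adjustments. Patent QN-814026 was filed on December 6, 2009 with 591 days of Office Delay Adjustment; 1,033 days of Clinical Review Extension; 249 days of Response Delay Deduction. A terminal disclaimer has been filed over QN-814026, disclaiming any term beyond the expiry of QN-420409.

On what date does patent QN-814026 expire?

November 14, 2022

Natural term of QN-814026:
  Base: filing + 15 years → 6 December 2024.
  Office Delay Adjustment: +591 days → 20 July 2026.
  Clinical Review Extension: +1033 days → 18 May 2029.
  Response Delay Deduction: −249 days → 11 September 2028.
Expiry of referenced patent QN-420409:
  Base: filing + 15 years → 14 November 2022.
Terminal disclaimer: QN-814026 expires on the earlier of 11 September 2028 and 14 November 2022.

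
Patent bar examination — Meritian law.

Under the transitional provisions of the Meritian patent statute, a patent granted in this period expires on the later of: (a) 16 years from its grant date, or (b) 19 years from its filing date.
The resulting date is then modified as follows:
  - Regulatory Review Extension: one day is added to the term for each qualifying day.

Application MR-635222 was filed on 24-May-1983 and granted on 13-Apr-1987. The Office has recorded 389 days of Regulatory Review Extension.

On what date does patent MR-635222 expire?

May 6, 2004

(a) grant + 16 years → 13 April 2003.
(b) filing + 19 years → 24 May 2002.
Later of the two: 13 April 2003.
Regulatory Review Extension: +389 days → 6 May 2004.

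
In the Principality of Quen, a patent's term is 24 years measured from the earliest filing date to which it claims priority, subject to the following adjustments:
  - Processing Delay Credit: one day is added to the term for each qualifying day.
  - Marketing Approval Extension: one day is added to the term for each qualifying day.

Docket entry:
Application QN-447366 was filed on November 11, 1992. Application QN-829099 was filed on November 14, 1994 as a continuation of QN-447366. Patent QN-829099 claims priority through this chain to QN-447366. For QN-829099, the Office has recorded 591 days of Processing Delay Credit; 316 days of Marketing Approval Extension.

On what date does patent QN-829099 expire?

Earliest priority filing: 11 November 1992.
Base term: 11 November 1992 + 24 years → 11 November 2016.
Processing Delay Credit: +591 days → 25 June 2018.
Marketing Approval Extension: +316 days → 7 May 2019.

May 7, 2019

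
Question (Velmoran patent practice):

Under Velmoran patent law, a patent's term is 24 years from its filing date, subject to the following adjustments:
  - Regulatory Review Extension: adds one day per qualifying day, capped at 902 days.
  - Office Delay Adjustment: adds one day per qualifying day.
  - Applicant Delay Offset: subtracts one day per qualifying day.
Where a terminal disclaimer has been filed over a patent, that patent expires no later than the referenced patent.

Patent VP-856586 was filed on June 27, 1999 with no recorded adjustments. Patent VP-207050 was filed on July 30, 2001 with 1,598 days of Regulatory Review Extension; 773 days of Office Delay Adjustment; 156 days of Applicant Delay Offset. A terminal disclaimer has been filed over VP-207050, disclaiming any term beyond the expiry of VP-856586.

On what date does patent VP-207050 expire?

Natural term of VP-207050:
  Base: filing + 24 years → 30 July 2025.
  Regulatory Review Extension: 1598 days claimed exceeds the 902-day cap, so +902 days → 18 January 2028.
  Office Delay Adjustment: +773 days → 1 March 2030.
  Applicant Delay Offset: −156 days → 26 September 2029.
Expiry of referenced patent VP-856586:
  Base: filing + 24 years → 27 June 2023.
Terminal disclaimer: VP-207050 expires on the earlier of 26 September 2029 and 27 June 2023.

June 27, 2023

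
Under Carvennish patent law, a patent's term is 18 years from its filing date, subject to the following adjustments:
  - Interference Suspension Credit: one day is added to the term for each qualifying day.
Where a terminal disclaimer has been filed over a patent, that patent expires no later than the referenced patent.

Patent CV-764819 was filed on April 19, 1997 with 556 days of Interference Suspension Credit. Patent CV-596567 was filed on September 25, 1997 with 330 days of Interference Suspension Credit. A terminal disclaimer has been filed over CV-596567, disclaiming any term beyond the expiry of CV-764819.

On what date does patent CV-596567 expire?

Natural term of CV-596567:
  Base: filing + 18 years → 25 September 2015.
  Interference Suspension Credit: +330 days → 20 August 2016.
Expiry of referenced patent CV-764819:
  Base: filing + 18 years → 19 April 2015.
  Interference Suspension Credit: +556 days → 26 October 2016.
Terminal disclaimer: CV-596567 expires on the earlier of 20 August 2016 and 26 October 2016.

August 20, 2016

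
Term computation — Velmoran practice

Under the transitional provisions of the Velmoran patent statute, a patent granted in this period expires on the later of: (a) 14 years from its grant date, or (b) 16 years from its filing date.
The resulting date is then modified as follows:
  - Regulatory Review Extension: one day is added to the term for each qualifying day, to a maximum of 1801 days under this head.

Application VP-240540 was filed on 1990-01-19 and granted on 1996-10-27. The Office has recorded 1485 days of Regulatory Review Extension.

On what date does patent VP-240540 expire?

2014-11-20

(a) grant + 14 years → 27 October 2010.
(b) filing + 16 years → 19 January 2006.
Later of the two: 27 October 2010.
Regulatory Review Extension: 1485 days (within the 1801-day cap) → +1485 days → 20 November 2014.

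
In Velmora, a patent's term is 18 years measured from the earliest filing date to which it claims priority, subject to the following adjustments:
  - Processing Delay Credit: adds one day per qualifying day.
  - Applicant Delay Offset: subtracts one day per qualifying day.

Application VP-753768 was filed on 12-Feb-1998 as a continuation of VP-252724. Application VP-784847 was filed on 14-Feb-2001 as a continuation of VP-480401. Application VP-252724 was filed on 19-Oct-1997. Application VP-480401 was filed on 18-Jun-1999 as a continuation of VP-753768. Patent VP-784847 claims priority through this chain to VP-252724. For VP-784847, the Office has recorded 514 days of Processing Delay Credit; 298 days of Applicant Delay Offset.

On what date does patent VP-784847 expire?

Earliest priority filing: 19 October 1997.
Base term: 19 October 1997 + 18 years → 19 October 2015.
Processing Delay Credit: +514 days → 16 March 2017.
Applicant Delay Offset: −298 days → 22 May 2016.

May 22, 2016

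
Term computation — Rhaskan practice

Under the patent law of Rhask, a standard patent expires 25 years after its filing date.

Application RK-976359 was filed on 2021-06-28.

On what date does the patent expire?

Filing date + 25 years → 28 June 2046.

2046-06-28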